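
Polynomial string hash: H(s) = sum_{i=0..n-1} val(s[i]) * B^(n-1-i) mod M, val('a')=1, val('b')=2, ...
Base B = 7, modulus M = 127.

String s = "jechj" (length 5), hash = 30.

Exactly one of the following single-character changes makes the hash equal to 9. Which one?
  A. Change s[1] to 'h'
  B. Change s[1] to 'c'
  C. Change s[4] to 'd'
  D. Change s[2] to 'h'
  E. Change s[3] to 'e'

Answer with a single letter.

Answer: E

Derivation:
Option A: s[1]='e'->'h', delta=(8-5)*7^3 mod 127 = 13, hash=30+13 mod 127 = 43
Option B: s[1]='e'->'c', delta=(3-5)*7^3 mod 127 = 76, hash=30+76 mod 127 = 106
Option C: s[4]='j'->'d', delta=(4-10)*7^0 mod 127 = 121, hash=30+121 mod 127 = 24
Option D: s[2]='c'->'h', delta=(8-3)*7^2 mod 127 = 118, hash=30+118 mod 127 = 21
Option E: s[3]='h'->'e', delta=(5-8)*7^1 mod 127 = 106, hash=30+106 mod 127 = 9 <-- target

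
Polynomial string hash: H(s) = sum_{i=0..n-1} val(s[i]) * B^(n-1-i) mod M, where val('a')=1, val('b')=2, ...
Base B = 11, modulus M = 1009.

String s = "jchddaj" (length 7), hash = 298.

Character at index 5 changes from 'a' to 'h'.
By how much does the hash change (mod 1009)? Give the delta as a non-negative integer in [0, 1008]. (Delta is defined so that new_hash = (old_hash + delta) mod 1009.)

Delta formula: (val(new) - val(old)) * B^(n-1-k) mod M
  val('h') - val('a') = 8 - 1 = 7
  B^(n-1-k) = 11^1 mod 1009 = 11
  Delta = 7 * 11 mod 1009 = 77

Answer: 77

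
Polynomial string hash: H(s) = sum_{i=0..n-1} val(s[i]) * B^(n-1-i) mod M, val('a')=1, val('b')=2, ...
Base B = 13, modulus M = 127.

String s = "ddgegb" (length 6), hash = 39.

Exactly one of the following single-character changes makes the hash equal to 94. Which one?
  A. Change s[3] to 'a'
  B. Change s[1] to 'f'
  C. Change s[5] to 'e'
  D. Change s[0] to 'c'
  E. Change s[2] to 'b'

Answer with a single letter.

Option A: s[3]='e'->'a', delta=(1-5)*13^2 mod 127 = 86, hash=39+86 mod 127 = 125
Option B: s[1]='d'->'f', delta=(6-4)*13^4 mod 127 = 99, hash=39+99 mod 127 = 11
Option C: s[5]='b'->'e', delta=(5-2)*13^0 mod 127 = 3, hash=39+3 mod 127 = 42
Option D: s[0]='d'->'c', delta=(3-4)*13^5 mod 127 = 55, hash=39+55 mod 127 = 94 <-- target
Option E: s[2]='g'->'b', delta=(2-7)*13^3 mod 127 = 64, hash=39+64 mod 127 = 103

Answer: D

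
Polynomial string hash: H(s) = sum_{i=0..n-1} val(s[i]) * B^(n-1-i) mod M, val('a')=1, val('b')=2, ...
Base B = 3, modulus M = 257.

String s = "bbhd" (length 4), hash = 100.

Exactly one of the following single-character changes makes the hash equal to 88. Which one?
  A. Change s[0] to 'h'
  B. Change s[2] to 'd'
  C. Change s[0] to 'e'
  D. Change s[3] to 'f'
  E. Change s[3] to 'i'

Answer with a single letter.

Option A: s[0]='b'->'h', delta=(8-2)*3^3 mod 257 = 162, hash=100+162 mod 257 = 5
Option B: s[2]='h'->'d', delta=(4-8)*3^1 mod 257 = 245, hash=100+245 mod 257 = 88 <-- target
Option C: s[0]='b'->'e', delta=(5-2)*3^3 mod 257 = 81, hash=100+81 mod 257 = 181
Option D: s[3]='d'->'f', delta=(6-4)*3^0 mod 257 = 2, hash=100+2 mod 257 = 102
Option E: s[3]='d'->'i', delta=(9-4)*3^0 mod 257 = 5, hash=100+5 mod 257 = 105

Answer: B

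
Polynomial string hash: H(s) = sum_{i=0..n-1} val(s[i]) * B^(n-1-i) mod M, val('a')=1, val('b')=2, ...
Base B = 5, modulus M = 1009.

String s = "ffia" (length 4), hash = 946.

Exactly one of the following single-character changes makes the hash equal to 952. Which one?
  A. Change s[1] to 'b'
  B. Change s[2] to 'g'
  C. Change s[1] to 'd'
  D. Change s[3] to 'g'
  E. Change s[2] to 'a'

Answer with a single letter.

Option A: s[1]='f'->'b', delta=(2-6)*5^2 mod 1009 = 909, hash=946+909 mod 1009 = 846
Option B: s[2]='i'->'g', delta=(7-9)*5^1 mod 1009 = 999, hash=946+999 mod 1009 = 936
Option C: s[1]='f'->'d', delta=(4-6)*5^2 mod 1009 = 959, hash=946+959 mod 1009 = 896
Option D: s[3]='a'->'g', delta=(7-1)*5^0 mod 1009 = 6, hash=946+6 mod 1009 = 952 <-- target
Option E: s[2]='i'->'a', delta=(1-9)*5^1 mod 1009 = 969, hash=946+969 mod 1009 = 906

Answer: D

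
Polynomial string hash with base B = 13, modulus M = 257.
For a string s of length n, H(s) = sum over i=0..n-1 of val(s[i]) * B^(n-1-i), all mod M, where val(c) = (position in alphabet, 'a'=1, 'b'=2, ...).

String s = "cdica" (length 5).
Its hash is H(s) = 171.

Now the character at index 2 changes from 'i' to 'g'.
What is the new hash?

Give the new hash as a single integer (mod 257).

Answer: 90

Derivation:
val('i') = 9, val('g') = 7
Position k = 2, exponent = n-1-k = 2
B^2 mod M = 13^2 mod 257 = 169
Delta = (7 - 9) * 169 mod 257 = 176
New hash = (171 + 176) mod 257 = 90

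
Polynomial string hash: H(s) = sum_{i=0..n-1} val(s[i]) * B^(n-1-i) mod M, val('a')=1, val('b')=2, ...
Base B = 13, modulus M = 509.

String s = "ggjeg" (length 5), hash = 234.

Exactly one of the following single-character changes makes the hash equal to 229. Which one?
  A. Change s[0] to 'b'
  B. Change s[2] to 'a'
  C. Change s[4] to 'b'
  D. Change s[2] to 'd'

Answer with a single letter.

Option A: s[0]='g'->'b', delta=(2-7)*13^4 mod 509 = 224, hash=234+224 mod 509 = 458
Option B: s[2]='j'->'a', delta=(1-10)*13^2 mod 509 = 6, hash=234+6 mod 509 = 240
Option C: s[4]='g'->'b', delta=(2-7)*13^0 mod 509 = 504, hash=234+504 mod 509 = 229 <-- target
Option D: s[2]='j'->'d', delta=(4-10)*13^2 mod 509 = 4, hash=234+4 mod 509 = 238

Answer: C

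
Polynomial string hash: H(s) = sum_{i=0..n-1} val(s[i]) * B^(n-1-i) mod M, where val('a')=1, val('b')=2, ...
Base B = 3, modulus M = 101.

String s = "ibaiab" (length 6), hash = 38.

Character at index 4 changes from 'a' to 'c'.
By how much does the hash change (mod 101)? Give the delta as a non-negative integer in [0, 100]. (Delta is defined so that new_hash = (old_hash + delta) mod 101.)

Answer: 6

Derivation:
Delta formula: (val(new) - val(old)) * B^(n-1-k) mod M
  val('c') - val('a') = 3 - 1 = 2
  B^(n-1-k) = 3^1 mod 101 = 3
  Delta = 2 * 3 mod 101 = 6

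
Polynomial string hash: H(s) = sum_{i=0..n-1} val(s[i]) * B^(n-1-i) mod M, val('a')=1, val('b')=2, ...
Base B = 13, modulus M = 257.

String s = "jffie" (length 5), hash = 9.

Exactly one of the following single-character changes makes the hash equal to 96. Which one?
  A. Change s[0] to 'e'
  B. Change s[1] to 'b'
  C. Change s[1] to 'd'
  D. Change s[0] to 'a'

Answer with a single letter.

Answer: A

Derivation:
Option A: s[0]='j'->'e', delta=(5-10)*13^4 mod 257 = 87, hash=9+87 mod 257 = 96 <-- target
Option B: s[1]='f'->'b', delta=(2-6)*13^3 mod 257 = 207, hash=9+207 mod 257 = 216
Option C: s[1]='f'->'d', delta=(4-6)*13^3 mod 257 = 232, hash=9+232 mod 257 = 241
Option D: s[0]='j'->'a', delta=(1-10)*13^4 mod 257 = 208, hash=9+208 mod 257 = 217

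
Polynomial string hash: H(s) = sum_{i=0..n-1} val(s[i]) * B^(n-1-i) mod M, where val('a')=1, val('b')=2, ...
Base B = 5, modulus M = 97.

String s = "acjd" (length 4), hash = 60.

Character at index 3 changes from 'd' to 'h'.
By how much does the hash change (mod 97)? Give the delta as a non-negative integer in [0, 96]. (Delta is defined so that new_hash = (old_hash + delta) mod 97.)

Delta formula: (val(new) - val(old)) * B^(n-1-k) mod M
  val('h') - val('d') = 8 - 4 = 4
  B^(n-1-k) = 5^0 mod 97 = 1
  Delta = 4 * 1 mod 97 = 4

Answer: 4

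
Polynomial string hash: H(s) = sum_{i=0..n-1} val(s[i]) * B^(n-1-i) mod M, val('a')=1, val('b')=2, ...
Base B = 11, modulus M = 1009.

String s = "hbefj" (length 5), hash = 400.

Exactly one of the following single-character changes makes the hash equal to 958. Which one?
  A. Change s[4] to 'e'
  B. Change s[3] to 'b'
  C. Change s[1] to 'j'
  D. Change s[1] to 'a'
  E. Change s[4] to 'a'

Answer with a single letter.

Option A: s[4]='j'->'e', delta=(5-10)*11^0 mod 1009 = 1004, hash=400+1004 mod 1009 = 395
Option B: s[3]='f'->'b', delta=(2-6)*11^1 mod 1009 = 965, hash=400+965 mod 1009 = 356
Option C: s[1]='b'->'j', delta=(10-2)*11^3 mod 1009 = 558, hash=400+558 mod 1009 = 958 <-- target
Option D: s[1]='b'->'a', delta=(1-2)*11^3 mod 1009 = 687, hash=400+687 mod 1009 = 78
Option E: s[4]='j'->'a', delta=(1-10)*11^0 mod 1009 = 1000, hash=400+1000 mod 1009 = 391

Answer: C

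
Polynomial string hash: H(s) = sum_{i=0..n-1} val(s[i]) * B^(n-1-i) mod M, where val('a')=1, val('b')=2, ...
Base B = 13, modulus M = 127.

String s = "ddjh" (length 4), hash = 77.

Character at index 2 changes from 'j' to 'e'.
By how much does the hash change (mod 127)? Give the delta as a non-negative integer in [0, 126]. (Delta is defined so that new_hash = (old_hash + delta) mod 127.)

Delta formula: (val(new) - val(old)) * B^(n-1-k) mod M
  val('e') - val('j') = 5 - 10 = -5
  B^(n-1-k) = 13^1 mod 127 = 13
  Delta = -5 * 13 mod 127 = 62

Answer: 62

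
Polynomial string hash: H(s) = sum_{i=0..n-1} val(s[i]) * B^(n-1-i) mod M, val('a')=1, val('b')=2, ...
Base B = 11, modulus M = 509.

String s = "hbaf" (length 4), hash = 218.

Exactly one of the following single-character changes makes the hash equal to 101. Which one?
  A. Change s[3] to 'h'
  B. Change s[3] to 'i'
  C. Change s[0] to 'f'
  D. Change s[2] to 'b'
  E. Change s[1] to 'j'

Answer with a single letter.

Answer: C

Derivation:
Option A: s[3]='f'->'h', delta=(8-6)*11^0 mod 509 = 2, hash=218+2 mod 509 = 220
Option B: s[3]='f'->'i', delta=(9-6)*11^0 mod 509 = 3, hash=218+3 mod 509 = 221
Option C: s[0]='h'->'f', delta=(6-8)*11^3 mod 509 = 392, hash=218+392 mod 509 = 101 <-- target
Option D: s[2]='a'->'b', delta=(2-1)*11^1 mod 509 = 11, hash=218+11 mod 509 = 229
Option E: s[1]='b'->'j', delta=(10-2)*11^2 mod 509 = 459, hash=218+459 mod 509 = 168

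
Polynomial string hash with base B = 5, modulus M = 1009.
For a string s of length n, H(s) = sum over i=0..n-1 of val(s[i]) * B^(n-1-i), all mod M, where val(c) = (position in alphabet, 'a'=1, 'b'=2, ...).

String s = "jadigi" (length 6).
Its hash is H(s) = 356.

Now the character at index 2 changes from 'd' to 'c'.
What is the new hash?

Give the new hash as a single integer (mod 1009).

Answer: 231

Derivation:
val('d') = 4, val('c') = 3
Position k = 2, exponent = n-1-k = 3
B^3 mod M = 5^3 mod 1009 = 125
Delta = (3 - 4) * 125 mod 1009 = 884
New hash = (356 + 884) mod 1009 = 231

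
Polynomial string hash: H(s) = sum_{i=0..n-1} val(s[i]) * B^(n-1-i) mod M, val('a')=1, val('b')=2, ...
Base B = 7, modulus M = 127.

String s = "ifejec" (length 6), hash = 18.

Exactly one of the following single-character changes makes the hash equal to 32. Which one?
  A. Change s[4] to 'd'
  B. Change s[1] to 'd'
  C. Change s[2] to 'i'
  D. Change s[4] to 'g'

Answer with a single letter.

Answer: D

Derivation:
Option A: s[4]='e'->'d', delta=(4-5)*7^1 mod 127 = 120, hash=18+120 mod 127 = 11
Option B: s[1]='f'->'d', delta=(4-6)*7^4 mod 127 = 24, hash=18+24 mod 127 = 42
Option C: s[2]='e'->'i', delta=(9-5)*7^3 mod 127 = 102, hash=18+102 mod 127 = 120
Option D: s[4]='e'->'g', delta=(7-5)*7^1 mod 127 = 14, hash=18+14 mod 127 = 32 <-- target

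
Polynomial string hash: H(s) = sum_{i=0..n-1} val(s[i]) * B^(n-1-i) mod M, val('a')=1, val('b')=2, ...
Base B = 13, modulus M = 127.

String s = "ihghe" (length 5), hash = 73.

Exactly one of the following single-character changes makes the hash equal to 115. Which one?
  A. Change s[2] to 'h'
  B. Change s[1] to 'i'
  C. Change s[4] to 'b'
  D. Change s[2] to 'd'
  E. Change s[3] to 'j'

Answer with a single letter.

Option A: s[2]='g'->'h', delta=(8-7)*13^2 mod 127 = 42, hash=73+42 mod 127 = 115 <-- target
Option B: s[1]='h'->'i', delta=(9-8)*13^3 mod 127 = 38, hash=73+38 mod 127 = 111
Option C: s[4]='e'->'b', delta=(2-5)*13^0 mod 127 = 124, hash=73+124 mod 127 = 70
Option D: s[2]='g'->'d', delta=(4-7)*13^2 mod 127 = 1, hash=73+1 mod 127 = 74
Option E: s[3]='h'->'j', delta=(10-8)*13^1 mod 127 = 26, hash=73+26 mod 127 = 99

Answer: A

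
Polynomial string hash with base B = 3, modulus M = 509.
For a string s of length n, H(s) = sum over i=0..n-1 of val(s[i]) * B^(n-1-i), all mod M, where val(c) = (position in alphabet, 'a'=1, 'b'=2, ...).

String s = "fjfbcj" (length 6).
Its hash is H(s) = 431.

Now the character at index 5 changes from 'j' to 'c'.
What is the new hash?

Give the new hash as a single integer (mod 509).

Answer: 424

Derivation:
val('j') = 10, val('c') = 3
Position k = 5, exponent = n-1-k = 0
B^0 mod M = 3^0 mod 509 = 1
Delta = (3 - 10) * 1 mod 509 = 502
New hash = (431 + 502) mod 509 = 424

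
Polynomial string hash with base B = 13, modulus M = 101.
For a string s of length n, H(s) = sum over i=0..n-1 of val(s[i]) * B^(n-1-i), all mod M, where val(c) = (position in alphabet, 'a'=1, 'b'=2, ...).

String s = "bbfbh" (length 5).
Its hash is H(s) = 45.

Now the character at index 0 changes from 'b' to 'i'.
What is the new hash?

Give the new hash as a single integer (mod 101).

val('b') = 2, val('i') = 9
Position k = 0, exponent = n-1-k = 4
B^4 mod M = 13^4 mod 101 = 79
Delta = (9 - 2) * 79 mod 101 = 48
New hash = (45 + 48) mod 101 = 93

Answer: 93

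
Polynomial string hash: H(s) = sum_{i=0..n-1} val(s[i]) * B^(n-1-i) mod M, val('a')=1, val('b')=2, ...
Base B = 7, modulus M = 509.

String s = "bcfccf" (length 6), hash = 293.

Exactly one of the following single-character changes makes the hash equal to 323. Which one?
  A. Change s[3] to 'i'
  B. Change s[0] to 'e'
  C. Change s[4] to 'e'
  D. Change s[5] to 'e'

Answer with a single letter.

Option A: s[3]='c'->'i', delta=(9-3)*7^2 mod 509 = 294, hash=293+294 mod 509 = 78
Option B: s[0]='b'->'e', delta=(5-2)*7^5 mod 509 = 30, hash=293+30 mod 509 = 323 <-- target
Option C: s[4]='c'->'e', delta=(5-3)*7^1 mod 509 = 14, hash=293+14 mod 509 = 307
Option D: s[5]='f'->'e', delta=(5-6)*7^0 mod 509 = 508, hash=293+508 mod 509 = 292

Answer: B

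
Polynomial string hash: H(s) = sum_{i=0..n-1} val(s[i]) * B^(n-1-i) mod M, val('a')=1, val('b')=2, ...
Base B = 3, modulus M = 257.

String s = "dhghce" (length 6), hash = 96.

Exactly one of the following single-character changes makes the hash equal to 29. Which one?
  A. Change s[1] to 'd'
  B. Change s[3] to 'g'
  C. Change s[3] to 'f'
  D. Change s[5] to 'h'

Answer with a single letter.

Option A: s[1]='h'->'d', delta=(4-8)*3^4 mod 257 = 190, hash=96+190 mod 257 = 29 <-- target
Option B: s[3]='h'->'g', delta=(7-8)*3^2 mod 257 = 248, hash=96+248 mod 257 = 87
Option C: s[3]='h'->'f', delta=(6-8)*3^2 mod 257 = 239, hash=96+239 mod 257 = 78
Option D: s[5]='e'->'h', delta=(8-5)*3^0 mod 257 = 3, hash=96+3 mod 257 = 99

Answer: A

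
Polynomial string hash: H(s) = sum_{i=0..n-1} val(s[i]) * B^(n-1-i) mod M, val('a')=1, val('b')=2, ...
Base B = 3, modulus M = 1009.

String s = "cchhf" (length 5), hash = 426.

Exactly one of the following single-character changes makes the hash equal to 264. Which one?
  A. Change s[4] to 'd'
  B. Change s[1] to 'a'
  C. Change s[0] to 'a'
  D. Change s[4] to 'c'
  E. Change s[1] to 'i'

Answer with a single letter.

Answer: C

Derivation:
Option A: s[4]='f'->'d', delta=(4-6)*3^0 mod 1009 = 1007, hash=426+1007 mod 1009 = 424
Option B: s[1]='c'->'a', delta=(1-3)*3^3 mod 1009 = 955, hash=426+955 mod 1009 = 372
Option C: s[0]='c'->'a', delta=(1-3)*3^4 mod 1009 = 847, hash=426+847 mod 1009 = 264 <-- target
Option D: s[4]='f'->'c', delta=(3-6)*3^0 mod 1009 = 1006, hash=426+1006 mod 1009 = 423
Option E: s[1]='c'->'i', delta=(9-3)*3^3 mod 1009 = 162, hash=426+162 mod 1009 = 588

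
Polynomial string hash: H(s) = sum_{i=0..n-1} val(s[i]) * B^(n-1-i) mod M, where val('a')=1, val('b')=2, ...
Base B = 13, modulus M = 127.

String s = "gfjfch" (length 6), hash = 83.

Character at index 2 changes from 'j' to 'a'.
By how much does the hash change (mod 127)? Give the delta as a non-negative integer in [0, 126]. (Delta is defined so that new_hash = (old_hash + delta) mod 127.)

Answer: 39

Derivation:
Delta formula: (val(new) - val(old)) * B^(n-1-k) mod M
  val('a') - val('j') = 1 - 10 = -9
  B^(n-1-k) = 13^3 mod 127 = 38
  Delta = -9 * 38 mod 127 = 39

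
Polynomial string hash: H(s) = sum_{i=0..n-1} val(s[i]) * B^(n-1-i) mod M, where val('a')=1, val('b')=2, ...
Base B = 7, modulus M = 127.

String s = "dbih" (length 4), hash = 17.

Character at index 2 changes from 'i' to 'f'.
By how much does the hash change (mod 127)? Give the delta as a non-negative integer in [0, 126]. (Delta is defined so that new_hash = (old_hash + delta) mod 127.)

Answer: 106

Derivation:
Delta formula: (val(new) - val(old)) * B^(n-1-k) mod M
  val('f') - val('i') = 6 - 9 = -3
  B^(n-1-k) = 7^1 mod 127 = 7
  Delta = -3 * 7 mod 127 = 106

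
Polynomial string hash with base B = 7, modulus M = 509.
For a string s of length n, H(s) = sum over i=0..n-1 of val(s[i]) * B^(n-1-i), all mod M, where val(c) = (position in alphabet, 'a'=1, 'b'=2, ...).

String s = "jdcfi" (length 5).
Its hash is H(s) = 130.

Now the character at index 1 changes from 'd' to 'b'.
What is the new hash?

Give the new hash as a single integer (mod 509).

Answer: 462

Derivation:
val('d') = 4, val('b') = 2
Position k = 1, exponent = n-1-k = 3
B^3 mod M = 7^3 mod 509 = 343
Delta = (2 - 4) * 343 mod 509 = 332
New hash = (130 + 332) mod 509 = 462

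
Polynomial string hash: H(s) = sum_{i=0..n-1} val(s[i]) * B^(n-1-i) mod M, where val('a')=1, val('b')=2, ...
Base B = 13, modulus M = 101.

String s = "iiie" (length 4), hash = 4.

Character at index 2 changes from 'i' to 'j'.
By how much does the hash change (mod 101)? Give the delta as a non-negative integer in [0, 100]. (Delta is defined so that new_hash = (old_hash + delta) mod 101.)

Delta formula: (val(new) - val(old)) * B^(n-1-k) mod M
  val('j') - val('i') = 10 - 9 = 1
  B^(n-1-k) = 13^1 mod 101 = 13
  Delta = 1 * 13 mod 101 = 13

Answer: 13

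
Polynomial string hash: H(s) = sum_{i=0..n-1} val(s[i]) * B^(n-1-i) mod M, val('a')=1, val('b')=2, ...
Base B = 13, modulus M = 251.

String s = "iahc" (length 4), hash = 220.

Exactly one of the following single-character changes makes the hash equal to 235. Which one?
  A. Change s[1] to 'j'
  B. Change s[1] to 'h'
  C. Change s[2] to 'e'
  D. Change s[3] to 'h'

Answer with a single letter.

Option A: s[1]='a'->'j', delta=(10-1)*13^2 mod 251 = 15, hash=220+15 mod 251 = 235 <-- target
Option B: s[1]='a'->'h', delta=(8-1)*13^2 mod 251 = 179, hash=220+179 mod 251 = 148
Option C: s[2]='h'->'e', delta=(5-8)*13^1 mod 251 = 212, hash=220+212 mod 251 = 181
Option D: s[3]='c'->'h', delta=(8-3)*13^0 mod 251 = 5, hash=220+5 mod 251 = 225

Answer: A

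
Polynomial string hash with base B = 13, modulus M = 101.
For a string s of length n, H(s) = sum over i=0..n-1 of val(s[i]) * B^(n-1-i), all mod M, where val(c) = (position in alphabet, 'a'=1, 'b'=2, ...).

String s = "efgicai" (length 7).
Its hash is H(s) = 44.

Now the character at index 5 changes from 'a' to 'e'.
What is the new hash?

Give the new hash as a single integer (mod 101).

Answer: 96

Derivation:
val('a') = 1, val('e') = 5
Position k = 5, exponent = n-1-k = 1
B^1 mod M = 13^1 mod 101 = 13
Delta = (5 - 1) * 13 mod 101 = 52
New hash = (44 + 52) mod 101 = 96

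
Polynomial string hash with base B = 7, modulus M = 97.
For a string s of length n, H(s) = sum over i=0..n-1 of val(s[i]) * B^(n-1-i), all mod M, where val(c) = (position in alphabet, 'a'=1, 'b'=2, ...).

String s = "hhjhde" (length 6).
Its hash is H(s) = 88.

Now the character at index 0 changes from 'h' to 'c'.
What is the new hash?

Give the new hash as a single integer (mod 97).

val('h') = 8, val('c') = 3
Position k = 0, exponent = n-1-k = 5
B^5 mod M = 7^5 mod 97 = 26
Delta = (3 - 8) * 26 mod 97 = 64
New hash = (88 + 64) mod 97 = 55

Answer: 55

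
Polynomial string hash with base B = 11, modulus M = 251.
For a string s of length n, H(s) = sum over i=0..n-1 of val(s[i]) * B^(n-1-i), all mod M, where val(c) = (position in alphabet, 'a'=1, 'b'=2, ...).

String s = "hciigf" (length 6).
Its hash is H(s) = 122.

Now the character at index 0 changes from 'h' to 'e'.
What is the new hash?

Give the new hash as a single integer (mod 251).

Answer: 144

Derivation:
val('h') = 8, val('e') = 5
Position k = 0, exponent = n-1-k = 5
B^5 mod M = 11^5 mod 251 = 160
Delta = (5 - 8) * 160 mod 251 = 22
New hash = (122 + 22) mod 251 = 144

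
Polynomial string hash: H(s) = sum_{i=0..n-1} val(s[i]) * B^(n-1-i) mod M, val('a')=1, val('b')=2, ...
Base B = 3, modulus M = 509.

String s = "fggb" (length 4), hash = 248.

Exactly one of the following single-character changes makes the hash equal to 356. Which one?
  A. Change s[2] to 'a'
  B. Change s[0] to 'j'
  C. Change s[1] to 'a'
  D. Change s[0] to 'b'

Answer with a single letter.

Answer: B

Derivation:
Option A: s[2]='g'->'a', delta=(1-7)*3^1 mod 509 = 491, hash=248+491 mod 509 = 230
Option B: s[0]='f'->'j', delta=(10-6)*3^3 mod 509 = 108, hash=248+108 mod 509 = 356 <-- target
Option C: s[1]='g'->'a', delta=(1-7)*3^2 mod 509 = 455, hash=248+455 mod 509 = 194
Option D: s[0]='f'->'b', delta=(2-6)*3^3 mod 509 = 401, hash=248+401 mod 509 = 140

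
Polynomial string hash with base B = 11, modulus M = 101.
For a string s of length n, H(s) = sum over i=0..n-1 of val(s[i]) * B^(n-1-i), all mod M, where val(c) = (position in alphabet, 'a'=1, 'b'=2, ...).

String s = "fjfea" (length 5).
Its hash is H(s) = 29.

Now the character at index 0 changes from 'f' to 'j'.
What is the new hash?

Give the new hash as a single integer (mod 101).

val('f') = 6, val('j') = 10
Position k = 0, exponent = n-1-k = 4
B^4 mod M = 11^4 mod 101 = 97
Delta = (10 - 6) * 97 mod 101 = 85
New hash = (29 + 85) mod 101 = 13

Answer: 13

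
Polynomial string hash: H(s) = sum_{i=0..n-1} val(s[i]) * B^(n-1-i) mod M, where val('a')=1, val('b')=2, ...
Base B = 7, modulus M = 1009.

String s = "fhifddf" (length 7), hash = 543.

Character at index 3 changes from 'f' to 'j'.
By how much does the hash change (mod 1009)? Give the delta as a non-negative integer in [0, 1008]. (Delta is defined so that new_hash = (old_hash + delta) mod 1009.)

Answer: 363

Derivation:
Delta formula: (val(new) - val(old)) * B^(n-1-k) mod M
  val('j') - val('f') = 10 - 6 = 4
  B^(n-1-k) = 7^3 mod 1009 = 343
  Delta = 4 * 343 mod 1009 = 363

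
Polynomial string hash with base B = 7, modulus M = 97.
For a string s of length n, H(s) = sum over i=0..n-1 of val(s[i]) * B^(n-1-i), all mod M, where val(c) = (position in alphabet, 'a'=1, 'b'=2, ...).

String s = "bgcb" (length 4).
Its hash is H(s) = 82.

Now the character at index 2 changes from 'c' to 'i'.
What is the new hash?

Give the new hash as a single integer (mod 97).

val('c') = 3, val('i') = 9
Position k = 2, exponent = n-1-k = 1
B^1 mod M = 7^1 mod 97 = 7
Delta = (9 - 3) * 7 mod 97 = 42
New hash = (82 + 42) mod 97 = 27

Answer: 27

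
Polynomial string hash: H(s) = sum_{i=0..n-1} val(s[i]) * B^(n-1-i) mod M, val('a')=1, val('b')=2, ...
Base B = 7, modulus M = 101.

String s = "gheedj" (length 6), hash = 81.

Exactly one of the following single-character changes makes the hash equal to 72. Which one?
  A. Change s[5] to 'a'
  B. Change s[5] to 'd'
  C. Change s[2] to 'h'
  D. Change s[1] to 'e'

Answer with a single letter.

Answer: A

Derivation:
Option A: s[5]='j'->'a', delta=(1-10)*7^0 mod 101 = 92, hash=81+92 mod 101 = 72 <-- target
Option B: s[5]='j'->'d', delta=(4-10)*7^0 mod 101 = 95, hash=81+95 mod 101 = 75
Option C: s[2]='e'->'h', delta=(8-5)*7^3 mod 101 = 19, hash=81+19 mod 101 = 100
Option D: s[1]='h'->'e', delta=(5-8)*7^4 mod 101 = 69, hash=81+69 mod 101 = 49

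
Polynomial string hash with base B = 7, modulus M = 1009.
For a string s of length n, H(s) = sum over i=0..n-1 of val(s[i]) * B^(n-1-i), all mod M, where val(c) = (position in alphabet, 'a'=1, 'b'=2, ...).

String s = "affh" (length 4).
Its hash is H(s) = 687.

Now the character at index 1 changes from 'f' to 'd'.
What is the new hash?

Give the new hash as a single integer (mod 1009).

Answer: 589

Derivation:
val('f') = 6, val('d') = 4
Position k = 1, exponent = n-1-k = 2
B^2 mod M = 7^2 mod 1009 = 49
Delta = (4 - 6) * 49 mod 1009 = 911
New hash = (687 + 911) mod 1009 = 589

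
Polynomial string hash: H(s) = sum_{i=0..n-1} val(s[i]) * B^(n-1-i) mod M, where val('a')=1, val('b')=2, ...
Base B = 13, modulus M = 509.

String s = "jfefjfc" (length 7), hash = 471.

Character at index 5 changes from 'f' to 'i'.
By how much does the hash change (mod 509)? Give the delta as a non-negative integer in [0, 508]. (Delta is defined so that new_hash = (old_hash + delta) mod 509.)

Delta formula: (val(new) - val(old)) * B^(n-1-k) mod M
  val('i') - val('f') = 9 - 6 = 3
  B^(n-1-k) = 13^1 mod 509 = 13
  Delta = 3 * 13 mod 509 = 39

Answer: 39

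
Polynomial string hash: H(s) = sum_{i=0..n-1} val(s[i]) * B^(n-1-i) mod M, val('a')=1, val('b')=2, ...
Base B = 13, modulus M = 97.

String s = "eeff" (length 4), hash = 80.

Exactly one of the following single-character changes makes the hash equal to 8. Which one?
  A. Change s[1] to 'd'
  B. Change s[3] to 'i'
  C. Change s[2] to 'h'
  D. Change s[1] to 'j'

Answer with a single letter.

Option A: s[1]='e'->'d', delta=(4-5)*13^2 mod 97 = 25, hash=80+25 mod 97 = 8 <-- target
Option B: s[3]='f'->'i', delta=(9-6)*13^0 mod 97 = 3, hash=80+3 mod 97 = 83
Option C: s[2]='f'->'h', delta=(8-6)*13^1 mod 97 = 26, hash=80+26 mod 97 = 9
Option D: s[1]='e'->'j', delta=(10-5)*13^2 mod 97 = 69, hash=80+69 mod 97 = 52

Answer: A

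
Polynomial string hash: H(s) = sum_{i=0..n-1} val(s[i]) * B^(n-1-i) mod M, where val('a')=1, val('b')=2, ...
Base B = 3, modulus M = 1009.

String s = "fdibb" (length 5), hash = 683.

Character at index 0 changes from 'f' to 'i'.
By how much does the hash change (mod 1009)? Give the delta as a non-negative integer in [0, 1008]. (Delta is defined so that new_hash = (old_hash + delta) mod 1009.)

Answer: 243

Derivation:
Delta formula: (val(new) - val(old)) * B^(n-1-k) mod M
  val('i') - val('f') = 9 - 6 = 3
  B^(n-1-k) = 3^4 mod 1009 = 81
  Delta = 3 * 81 mod 1009 = 243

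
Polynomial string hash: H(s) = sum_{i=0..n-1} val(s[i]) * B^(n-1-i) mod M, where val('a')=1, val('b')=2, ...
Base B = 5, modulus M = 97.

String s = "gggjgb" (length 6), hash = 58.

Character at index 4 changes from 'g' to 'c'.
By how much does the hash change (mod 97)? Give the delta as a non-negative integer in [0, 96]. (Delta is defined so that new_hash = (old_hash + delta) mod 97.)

Delta formula: (val(new) - val(old)) * B^(n-1-k) mod M
  val('c') - val('g') = 3 - 7 = -4
  B^(n-1-k) = 5^1 mod 97 = 5
  Delta = -4 * 5 mod 97 = 77

Answer: 77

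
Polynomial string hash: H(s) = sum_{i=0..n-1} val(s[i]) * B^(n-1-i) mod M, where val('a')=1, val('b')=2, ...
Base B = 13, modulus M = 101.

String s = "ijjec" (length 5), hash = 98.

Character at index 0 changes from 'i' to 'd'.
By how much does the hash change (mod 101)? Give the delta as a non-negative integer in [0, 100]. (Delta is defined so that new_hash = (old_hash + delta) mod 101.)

Answer: 9

Derivation:
Delta formula: (val(new) - val(old)) * B^(n-1-k) mod M
  val('d') - val('i') = 4 - 9 = -5
  B^(n-1-k) = 13^4 mod 101 = 79
  Delta = -5 * 79 mod 101 = 9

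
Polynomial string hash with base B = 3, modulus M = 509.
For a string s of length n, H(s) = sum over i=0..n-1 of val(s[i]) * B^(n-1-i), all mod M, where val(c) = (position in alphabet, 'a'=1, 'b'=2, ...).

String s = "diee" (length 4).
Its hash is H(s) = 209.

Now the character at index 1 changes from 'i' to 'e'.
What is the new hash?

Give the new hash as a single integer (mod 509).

val('i') = 9, val('e') = 5
Position k = 1, exponent = n-1-k = 2
B^2 mod M = 3^2 mod 509 = 9
Delta = (5 - 9) * 9 mod 509 = 473
New hash = (209 + 473) mod 509 = 173

Answer: 173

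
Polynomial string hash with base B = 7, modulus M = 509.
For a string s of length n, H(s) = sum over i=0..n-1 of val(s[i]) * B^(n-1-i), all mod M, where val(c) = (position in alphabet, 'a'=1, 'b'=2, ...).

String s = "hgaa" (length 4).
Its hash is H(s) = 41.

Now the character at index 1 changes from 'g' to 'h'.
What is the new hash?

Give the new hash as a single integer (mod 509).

Answer: 90

Derivation:
val('g') = 7, val('h') = 8
Position k = 1, exponent = n-1-k = 2
B^2 mod M = 7^2 mod 509 = 49
Delta = (8 - 7) * 49 mod 509 = 49
New hash = (41 + 49) mod 509 = 90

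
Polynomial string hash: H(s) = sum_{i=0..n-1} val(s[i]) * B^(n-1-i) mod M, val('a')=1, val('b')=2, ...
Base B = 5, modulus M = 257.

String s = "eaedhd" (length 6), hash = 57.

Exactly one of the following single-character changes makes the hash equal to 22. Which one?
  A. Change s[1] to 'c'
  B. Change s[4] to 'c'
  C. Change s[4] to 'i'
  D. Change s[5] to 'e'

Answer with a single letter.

Answer: A

Derivation:
Option A: s[1]='a'->'c', delta=(3-1)*5^4 mod 257 = 222, hash=57+222 mod 257 = 22 <-- target
Option B: s[4]='h'->'c', delta=(3-8)*5^1 mod 257 = 232, hash=57+232 mod 257 = 32
Option C: s[4]='h'->'i', delta=(9-8)*5^1 mod 257 = 5, hash=57+5 mod 257 = 62
Option D: s[5]='d'->'e', delta=(5-4)*5^0 mod 257 = 1, hash=57+1 mod 257 = 58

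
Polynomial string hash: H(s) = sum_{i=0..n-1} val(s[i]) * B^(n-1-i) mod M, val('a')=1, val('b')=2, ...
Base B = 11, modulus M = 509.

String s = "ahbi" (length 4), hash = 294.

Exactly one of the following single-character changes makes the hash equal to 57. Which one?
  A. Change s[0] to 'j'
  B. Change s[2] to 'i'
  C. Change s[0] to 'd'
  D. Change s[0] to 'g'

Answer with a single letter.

Option A: s[0]='a'->'j', delta=(10-1)*11^3 mod 509 = 272, hash=294+272 mod 509 = 57 <-- target
Option B: s[2]='b'->'i', delta=(9-2)*11^1 mod 509 = 77, hash=294+77 mod 509 = 371
Option C: s[0]='a'->'d', delta=(4-1)*11^3 mod 509 = 430, hash=294+430 mod 509 = 215
Option D: s[0]='a'->'g', delta=(7-1)*11^3 mod 509 = 351, hash=294+351 mod 509 = 136

Answer: A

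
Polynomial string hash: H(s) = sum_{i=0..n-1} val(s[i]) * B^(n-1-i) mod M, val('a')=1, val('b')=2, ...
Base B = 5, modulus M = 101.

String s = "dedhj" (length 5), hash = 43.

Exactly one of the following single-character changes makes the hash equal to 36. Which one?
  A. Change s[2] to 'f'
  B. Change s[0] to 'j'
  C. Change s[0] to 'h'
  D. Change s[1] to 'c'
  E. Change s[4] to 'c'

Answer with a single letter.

Answer: E

Derivation:
Option A: s[2]='d'->'f', delta=(6-4)*5^2 mod 101 = 50, hash=43+50 mod 101 = 93
Option B: s[0]='d'->'j', delta=(10-4)*5^4 mod 101 = 13, hash=43+13 mod 101 = 56
Option C: s[0]='d'->'h', delta=(8-4)*5^4 mod 101 = 76, hash=43+76 mod 101 = 18
Option D: s[1]='e'->'c', delta=(3-5)*5^3 mod 101 = 53, hash=43+53 mod 101 = 96
Option E: s[4]='j'->'c', delta=(3-10)*5^0 mod 101 = 94, hash=43+94 mod 101 = 36 <-- target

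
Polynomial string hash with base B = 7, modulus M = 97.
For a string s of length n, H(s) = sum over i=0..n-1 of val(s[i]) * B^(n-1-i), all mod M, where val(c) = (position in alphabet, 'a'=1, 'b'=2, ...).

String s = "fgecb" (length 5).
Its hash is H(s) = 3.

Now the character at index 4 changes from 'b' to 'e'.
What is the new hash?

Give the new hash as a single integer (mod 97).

Answer: 6

Derivation:
val('b') = 2, val('e') = 5
Position k = 4, exponent = n-1-k = 0
B^0 mod M = 7^0 mod 97 = 1
Delta = (5 - 2) * 1 mod 97 = 3
New hash = (3 + 3) mod 97 = 6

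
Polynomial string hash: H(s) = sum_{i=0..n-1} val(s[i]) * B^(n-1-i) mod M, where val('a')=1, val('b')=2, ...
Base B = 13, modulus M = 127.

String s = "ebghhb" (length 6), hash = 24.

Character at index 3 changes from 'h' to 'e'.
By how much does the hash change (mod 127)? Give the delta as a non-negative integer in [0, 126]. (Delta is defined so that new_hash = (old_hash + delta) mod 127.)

Delta formula: (val(new) - val(old)) * B^(n-1-k) mod M
  val('e') - val('h') = 5 - 8 = -3
  B^(n-1-k) = 13^2 mod 127 = 42
  Delta = -3 * 42 mod 127 = 1

Answer: 1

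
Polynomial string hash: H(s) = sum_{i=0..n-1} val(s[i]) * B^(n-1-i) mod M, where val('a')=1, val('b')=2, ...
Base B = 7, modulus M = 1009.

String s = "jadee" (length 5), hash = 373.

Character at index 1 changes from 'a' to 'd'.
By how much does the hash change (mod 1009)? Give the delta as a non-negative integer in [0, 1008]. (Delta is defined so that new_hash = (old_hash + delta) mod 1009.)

Answer: 20

Derivation:
Delta formula: (val(new) - val(old)) * B^(n-1-k) mod M
  val('d') - val('a') = 4 - 1 = 3
  B^(n-1-k) = 7^3 mod 1009 = 343
  Delta = 3 * 343 mod 1009 = 20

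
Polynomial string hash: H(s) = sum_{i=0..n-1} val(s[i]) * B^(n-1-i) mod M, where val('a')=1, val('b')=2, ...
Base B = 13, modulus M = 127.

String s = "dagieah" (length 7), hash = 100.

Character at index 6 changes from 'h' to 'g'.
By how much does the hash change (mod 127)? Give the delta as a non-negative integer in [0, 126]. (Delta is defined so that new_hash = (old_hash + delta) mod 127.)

Delta formula: (val(new) - val(old)) * B^(n-1-k) mod M
  val('g') - val('h') = 7 - 8 = -1
  B^(n-1-k) = 13^0 mod 127 = 1
  Delta = -1 * 1 mod 127 = 126

Answer: 126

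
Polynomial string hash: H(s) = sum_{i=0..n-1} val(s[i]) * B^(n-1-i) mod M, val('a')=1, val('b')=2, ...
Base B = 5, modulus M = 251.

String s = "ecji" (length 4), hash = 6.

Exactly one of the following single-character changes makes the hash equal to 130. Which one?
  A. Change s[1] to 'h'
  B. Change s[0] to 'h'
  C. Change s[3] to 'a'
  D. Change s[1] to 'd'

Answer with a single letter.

Option A: s[1]='c'->'h', delta=(8-3)*5^2 mod 251 = 125, hash=6+125 mod 251 = 131
Option B: s[0]='e'->'h', delta=(8-5)*5^3 mod 251 = 124, hash=6+124 mod 251 = 130 <-- target
Option C: s[3]='i'->'a', delta=(1-9)*5^0 mod 251 = 243, hash=6+243 mod 251 = 249
Option D: s[1]='c'->'d', delta=(4-3)*5^2 mod 251 = 25, hash=6+25 mod 251 = 31

Answer: B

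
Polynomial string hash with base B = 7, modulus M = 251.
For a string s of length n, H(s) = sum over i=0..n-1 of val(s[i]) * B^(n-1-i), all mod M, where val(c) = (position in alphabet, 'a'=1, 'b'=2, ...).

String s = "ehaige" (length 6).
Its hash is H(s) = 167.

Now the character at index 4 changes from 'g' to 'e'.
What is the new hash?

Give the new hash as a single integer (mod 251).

Answer: 153

Derivation:
val('g') = 7, val('e') = 5
Position k = 4, exponent = n-1-k = 1
B^1 mod M = 7^1 mod 251 = 7
Delta = (5 - 7) * 7 mod 251 = 237
New hash = (167 + 237) mod 251 = 153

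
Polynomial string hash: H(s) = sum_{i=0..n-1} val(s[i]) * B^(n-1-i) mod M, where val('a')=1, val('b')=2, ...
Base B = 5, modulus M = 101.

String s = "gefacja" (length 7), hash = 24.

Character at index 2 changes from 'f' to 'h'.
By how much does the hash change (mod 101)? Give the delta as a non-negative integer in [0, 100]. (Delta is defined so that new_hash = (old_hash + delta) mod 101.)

Delta formula: (val(new) - val(old)) * B^(n-1-k) mod M
  val('h') - val('f') = 8 - 6 = 2
  B^(n-1-k) = 5^4 mod 101 = 19
  Delta = 2 * 19 mod 101 = 38

Answer: 38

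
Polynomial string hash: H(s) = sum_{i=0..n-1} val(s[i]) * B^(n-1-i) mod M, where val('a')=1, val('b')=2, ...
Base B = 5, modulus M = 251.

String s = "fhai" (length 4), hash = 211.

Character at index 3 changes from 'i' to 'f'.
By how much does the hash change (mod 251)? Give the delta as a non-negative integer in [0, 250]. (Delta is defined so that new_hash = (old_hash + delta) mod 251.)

Delta formula: (val(new) - val(old)) * B^(n-1-k) mod M
  val('f') - val('i') = 6 - 9 = -3
  B^(n-1-k) = 5^0 mod 251 = 1
  Delta = -3 * 1 mod 251 = 248

Answer: 248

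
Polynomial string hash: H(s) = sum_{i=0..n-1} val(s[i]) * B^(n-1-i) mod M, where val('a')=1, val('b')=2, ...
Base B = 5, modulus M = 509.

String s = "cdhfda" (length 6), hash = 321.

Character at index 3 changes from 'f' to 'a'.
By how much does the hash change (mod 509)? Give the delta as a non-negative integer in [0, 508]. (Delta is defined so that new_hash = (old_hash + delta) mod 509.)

Answer: 384

Derivation:
Delta formula: (val(new) - val(old)) * B^(n-1-k) mod M
  val('a') - val('f') = 1 - 6 = -5
  B^(n-1-k) = 5^2 mod 509 = 25
  Delta = -5 * 25 mod 509 = 384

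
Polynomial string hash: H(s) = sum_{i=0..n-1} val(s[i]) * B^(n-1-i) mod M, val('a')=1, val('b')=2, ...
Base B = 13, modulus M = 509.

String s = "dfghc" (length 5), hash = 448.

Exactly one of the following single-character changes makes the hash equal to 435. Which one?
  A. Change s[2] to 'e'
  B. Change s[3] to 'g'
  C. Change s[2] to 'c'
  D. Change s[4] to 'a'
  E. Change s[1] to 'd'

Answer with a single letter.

Answer: B

Derivation:
Option A: s[2]='g'->'e', delta=(5-7)*13^2 mod 509 = 171, hash=448+171 mod 509 = 110
Option B: s[3]='h'->'g', delta=(7-8)*13^1 mod 509 = 496, hash=448+496 mod 509 = 435 <-- target
Option C: s[2]='g'->'c', delta=(3-7)*13^2 mod 509 = 342, hash=448+342 mod 509 = 281
Option D: s[4]='c'->'a', delta=(1-3)*13^0 mod 509 = 507, hash=448+507 mod 509 = 446
Option E: s[1]='f'->'d', delta=(4-6)*13^3 mod 509 = 187, hash=448+187 mod 509 = 126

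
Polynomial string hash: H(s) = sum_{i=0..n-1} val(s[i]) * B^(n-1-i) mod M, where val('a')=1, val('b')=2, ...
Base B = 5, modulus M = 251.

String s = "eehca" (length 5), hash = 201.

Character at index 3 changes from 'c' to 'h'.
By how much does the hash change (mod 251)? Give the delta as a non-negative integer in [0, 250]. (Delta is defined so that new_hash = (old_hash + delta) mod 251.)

Answer: 25

Derivation:
Delta formula: (val(new) - val(old)) * B^(n-1-k) mod M
  val('h') - val('c') = 8 - 3 = 5
  B^(n-1-k) = 5^1 mod 251 = 5
  Delta = 5 * 5 mod 251 = 25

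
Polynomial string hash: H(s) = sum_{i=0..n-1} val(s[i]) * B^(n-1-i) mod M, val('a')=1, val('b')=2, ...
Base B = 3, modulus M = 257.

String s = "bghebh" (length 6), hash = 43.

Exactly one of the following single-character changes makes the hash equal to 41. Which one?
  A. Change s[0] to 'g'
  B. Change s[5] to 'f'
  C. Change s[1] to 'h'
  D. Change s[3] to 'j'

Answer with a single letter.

Option A: s[0]='b'->'g', delta=(7-2)*3^5 mod 257 = 187, hash=43+187 mod 257 = 230
Option B: s[5]='h'->'f', delta=(6-8)*3^0 mod 257 = 255, hash=43+255 mod 257 = 41 <-- target
Option C: s[1]='g'->'h', delta=(8-7)*3^4 mod 257 = 81, hash=43+81 mod 257 = 124
Option D: s[3]='e'->'j', delta=(10-5)*3^2 mod 257 = 45, hash=43+45 mod 257 = 88

Answer: B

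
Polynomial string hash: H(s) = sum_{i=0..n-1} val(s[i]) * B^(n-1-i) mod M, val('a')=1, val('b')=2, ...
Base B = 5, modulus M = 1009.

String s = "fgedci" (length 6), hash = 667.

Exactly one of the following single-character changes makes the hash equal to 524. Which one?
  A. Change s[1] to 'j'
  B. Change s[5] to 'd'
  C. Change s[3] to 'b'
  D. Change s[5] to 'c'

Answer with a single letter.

Option A: s[1]='g'->'j', delta=(10-7)*5^4 mod 1009 = 866, hash=667+866 mod 1009 = 524 <-- target
Option B: s[5]='i'->'d', delta=(4-9)*5^0 mod 1009 = 1004, hash=667+1004 mod 1009 = 662
Option C: s[3]='d'->'b', delta=(2-4)*5^2 mod 1009 = 959, hash=667+959 mod 1009 = 617
Option D: s[5]='i'->'c', delta=(3-9)*5^0 mod 1009 = 1003, hash=667+1003 mod 1009 = 661

Answer: A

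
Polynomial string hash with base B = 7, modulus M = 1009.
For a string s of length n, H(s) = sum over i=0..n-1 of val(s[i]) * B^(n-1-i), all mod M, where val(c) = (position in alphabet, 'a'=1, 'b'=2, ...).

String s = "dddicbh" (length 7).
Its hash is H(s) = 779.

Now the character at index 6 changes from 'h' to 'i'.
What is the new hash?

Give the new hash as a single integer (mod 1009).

Answer: 780

Derivation:
val('h') = 8, val('i') = 9
Position k = 6, exponent = n-1-k = 0
B^0 mod M = 7^0 mod 1009 = 1
Delta = (9 - 8) * 1 mod 1009 = 1
New hash = (779 + 1) mod 1009 = 780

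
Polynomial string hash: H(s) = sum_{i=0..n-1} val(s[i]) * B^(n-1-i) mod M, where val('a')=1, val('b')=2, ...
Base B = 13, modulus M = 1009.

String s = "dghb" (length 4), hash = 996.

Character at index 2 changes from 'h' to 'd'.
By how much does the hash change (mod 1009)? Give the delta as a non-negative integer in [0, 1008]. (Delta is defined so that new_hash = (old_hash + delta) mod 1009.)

Answer: 957

Derivation:
Delta formula: (val(new) - val(old)) * B^(n-1-k) mod M
  val('d') - val('h') = 4 - 8 = -4
  B^(n-1-k) = 13^1 mod 1009 = 13
  Delta = -4 * 13 mod 1009 = 957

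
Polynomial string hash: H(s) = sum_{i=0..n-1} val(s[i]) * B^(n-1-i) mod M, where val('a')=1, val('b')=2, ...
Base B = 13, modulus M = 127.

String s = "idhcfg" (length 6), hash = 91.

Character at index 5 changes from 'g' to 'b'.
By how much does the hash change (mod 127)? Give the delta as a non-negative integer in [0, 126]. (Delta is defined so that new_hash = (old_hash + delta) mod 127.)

Delta formula: (val(new) - val(old)) * B^(n-1-k) mod M
  val('b') - val('g') = 2 - 7 = -5
  B^(n-1-k) = 13^0 mod 127 = 1
  Delta = -5 * 1 mod 127 = 122

Answer: 122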